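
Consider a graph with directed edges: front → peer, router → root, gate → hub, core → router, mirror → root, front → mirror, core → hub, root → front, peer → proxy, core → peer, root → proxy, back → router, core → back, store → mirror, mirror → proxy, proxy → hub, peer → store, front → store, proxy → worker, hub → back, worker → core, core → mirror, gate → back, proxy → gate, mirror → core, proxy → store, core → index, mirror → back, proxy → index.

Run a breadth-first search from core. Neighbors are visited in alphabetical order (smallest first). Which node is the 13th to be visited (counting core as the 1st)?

front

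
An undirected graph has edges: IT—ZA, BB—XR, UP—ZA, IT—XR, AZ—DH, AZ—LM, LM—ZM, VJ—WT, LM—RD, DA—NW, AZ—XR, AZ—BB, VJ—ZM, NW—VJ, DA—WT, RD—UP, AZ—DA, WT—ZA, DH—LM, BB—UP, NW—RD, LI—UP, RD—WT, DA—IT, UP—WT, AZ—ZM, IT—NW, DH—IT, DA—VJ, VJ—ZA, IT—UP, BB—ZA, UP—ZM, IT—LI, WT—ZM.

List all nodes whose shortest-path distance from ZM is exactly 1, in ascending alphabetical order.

AZ, LM, UP, VJ, WT

Level 0: ZM
Level 1: AZ, LM, UP, VJ, WT
Level 2: BB, DA, DH, IT, LI, NW, RD, XR, ZA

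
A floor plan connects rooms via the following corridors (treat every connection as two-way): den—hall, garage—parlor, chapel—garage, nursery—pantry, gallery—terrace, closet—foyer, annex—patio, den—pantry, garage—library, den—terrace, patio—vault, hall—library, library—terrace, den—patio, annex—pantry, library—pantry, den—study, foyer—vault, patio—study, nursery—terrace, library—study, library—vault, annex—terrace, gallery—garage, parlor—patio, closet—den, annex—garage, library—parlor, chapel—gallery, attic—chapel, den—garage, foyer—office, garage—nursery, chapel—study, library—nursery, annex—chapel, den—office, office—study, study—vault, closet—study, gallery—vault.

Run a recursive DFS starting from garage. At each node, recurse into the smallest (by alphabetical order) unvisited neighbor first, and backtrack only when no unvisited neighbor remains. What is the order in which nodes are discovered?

garage, annex, chapel, attic, gallery, terrace, den, closet, foyer, office, study, library, hall, nursery, pantry, parlor, patio, vault

Visit garage
garage → annex
annex → chapel
chapel → attic
chapel → gallery
gallery → terrace
terrace → den
den → closet
closet → foyer
foyer → office
office → study
study → library
library → hall
library → nursery
nursery → pantry
library → parlor
parlor → patio
patio → vault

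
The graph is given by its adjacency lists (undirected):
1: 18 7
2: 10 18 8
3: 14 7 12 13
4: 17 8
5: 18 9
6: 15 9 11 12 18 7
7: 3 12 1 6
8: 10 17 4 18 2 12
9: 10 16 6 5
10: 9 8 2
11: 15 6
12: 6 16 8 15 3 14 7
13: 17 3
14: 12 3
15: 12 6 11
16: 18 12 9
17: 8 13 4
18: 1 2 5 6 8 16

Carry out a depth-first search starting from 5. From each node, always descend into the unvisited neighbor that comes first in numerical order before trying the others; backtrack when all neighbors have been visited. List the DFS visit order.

Visit 5
5 → 9
9 → 6
6 → 7
7 → 1
1 → 18
18 → 2
2 → 8
8 → 4
4 → 17
17 → 13
13 → 3
3 → 12
12 → 14
12 → 15
15 → 11
12 → 16
8 → 10

5, 9, 6, 7, 1, 18, 2, 8, 4, 17, 13, 3, 12, 14, 15, 11, 16, 10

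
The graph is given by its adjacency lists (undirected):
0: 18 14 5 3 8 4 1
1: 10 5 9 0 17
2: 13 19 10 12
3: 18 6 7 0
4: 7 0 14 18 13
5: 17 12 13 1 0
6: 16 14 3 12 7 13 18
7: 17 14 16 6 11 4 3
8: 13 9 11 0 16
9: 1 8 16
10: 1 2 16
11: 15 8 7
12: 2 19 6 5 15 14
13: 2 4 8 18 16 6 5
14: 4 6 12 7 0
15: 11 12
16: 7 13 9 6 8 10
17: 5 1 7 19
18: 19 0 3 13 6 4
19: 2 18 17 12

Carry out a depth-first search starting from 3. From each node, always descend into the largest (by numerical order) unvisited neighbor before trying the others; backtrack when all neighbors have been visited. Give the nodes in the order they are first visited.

Visit 3
3 → 18
18 → 19
19 → 17
17 → 7
7 → 16
16 → 13
13 → 8
8 → 11
11 → 15
15 → 12
12 → 14
14 → 6
14 → 4
4 → 0
0 → 5
5 → 1
1 → 10
10 → 2
1 → 9

3 18 19 17 7 16 13 8 11 15 12 14 6 4 0 5 1 10 2 9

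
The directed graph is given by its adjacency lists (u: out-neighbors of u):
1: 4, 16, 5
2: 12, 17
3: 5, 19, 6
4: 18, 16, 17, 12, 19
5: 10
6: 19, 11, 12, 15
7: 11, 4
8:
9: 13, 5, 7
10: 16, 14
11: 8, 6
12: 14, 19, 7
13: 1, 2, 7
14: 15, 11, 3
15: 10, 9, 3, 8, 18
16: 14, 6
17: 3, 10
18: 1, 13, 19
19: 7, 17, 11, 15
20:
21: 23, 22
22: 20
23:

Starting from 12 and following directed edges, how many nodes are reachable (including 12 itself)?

19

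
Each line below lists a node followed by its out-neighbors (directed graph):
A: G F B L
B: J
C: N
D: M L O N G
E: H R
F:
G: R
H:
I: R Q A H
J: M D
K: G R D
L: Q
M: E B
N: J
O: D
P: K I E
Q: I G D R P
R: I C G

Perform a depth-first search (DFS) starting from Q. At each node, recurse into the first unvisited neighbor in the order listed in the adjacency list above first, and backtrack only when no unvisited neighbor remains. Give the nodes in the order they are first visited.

Q, I, R, C, N, J, M, E, H, B, D, L, O, G, A, F, P, K

Visit Q
Q → I
I → R
R → C
C → N
N → J
J → M
M → E
E → H
M → B
J → D
D → L
D → O
D → G
I → A
A → F
Q → P
P → K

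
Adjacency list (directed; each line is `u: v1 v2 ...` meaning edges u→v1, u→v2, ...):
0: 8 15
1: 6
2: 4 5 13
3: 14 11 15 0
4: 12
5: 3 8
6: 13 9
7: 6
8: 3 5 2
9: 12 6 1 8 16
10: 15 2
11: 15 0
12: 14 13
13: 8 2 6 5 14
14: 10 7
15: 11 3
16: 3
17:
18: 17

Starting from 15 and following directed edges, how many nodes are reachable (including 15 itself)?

BFS from 15 visits: 15, 11, 3, 0, 14, 8, 10, 7, 5, 2, 6, 4, 13, 9, 12, 1, 16
Reachable nodes: 17 of 19 total.

17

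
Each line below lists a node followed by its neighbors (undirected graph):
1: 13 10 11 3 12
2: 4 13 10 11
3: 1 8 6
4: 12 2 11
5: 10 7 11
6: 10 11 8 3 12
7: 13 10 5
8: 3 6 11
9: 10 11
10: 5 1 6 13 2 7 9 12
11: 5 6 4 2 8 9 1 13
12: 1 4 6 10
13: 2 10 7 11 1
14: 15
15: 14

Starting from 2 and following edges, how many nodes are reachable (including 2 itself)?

13

BFS from 2 visits: 2, 4, 10, 11, 13, 12, 1, 5, 6, 7, 9, 8, 3
Reachable nodes: 13 of 15 total.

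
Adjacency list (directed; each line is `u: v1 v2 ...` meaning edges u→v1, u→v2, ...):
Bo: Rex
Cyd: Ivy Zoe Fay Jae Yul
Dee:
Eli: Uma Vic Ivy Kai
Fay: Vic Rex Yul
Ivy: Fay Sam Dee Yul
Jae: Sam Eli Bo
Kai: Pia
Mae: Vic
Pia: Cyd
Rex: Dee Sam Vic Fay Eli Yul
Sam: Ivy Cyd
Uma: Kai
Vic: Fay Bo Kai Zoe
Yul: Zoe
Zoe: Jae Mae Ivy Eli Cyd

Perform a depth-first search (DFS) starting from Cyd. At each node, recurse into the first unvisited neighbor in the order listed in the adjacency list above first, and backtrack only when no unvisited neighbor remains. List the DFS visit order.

Cyd → Ivy → Fay → Vic → Bo → Rex → Dee → Sam → Eli → Uma → Kai → Pia → Yul → Zoe → Jae → Mae

Visit Cyd
Cyd → Ivy
Ivy → Fay
Fay → Vic
Vic → Bo
Bo → Rex
Rex → Dee
Rex → Sam
Rex → Eli
Eli → Uma
Uma → Kai
Kai → Pia
Rex → Yul
Yul → Zoe
Zoe → Jae
Zoe → Mae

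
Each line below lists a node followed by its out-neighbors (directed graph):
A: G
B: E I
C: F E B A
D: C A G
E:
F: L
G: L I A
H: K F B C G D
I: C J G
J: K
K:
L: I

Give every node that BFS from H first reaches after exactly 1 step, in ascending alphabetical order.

Level 0: H
Level 1: B, C, D, F, G, K
Level 2: A, E, I, L
Level 3: J

B, C, D, F, G, K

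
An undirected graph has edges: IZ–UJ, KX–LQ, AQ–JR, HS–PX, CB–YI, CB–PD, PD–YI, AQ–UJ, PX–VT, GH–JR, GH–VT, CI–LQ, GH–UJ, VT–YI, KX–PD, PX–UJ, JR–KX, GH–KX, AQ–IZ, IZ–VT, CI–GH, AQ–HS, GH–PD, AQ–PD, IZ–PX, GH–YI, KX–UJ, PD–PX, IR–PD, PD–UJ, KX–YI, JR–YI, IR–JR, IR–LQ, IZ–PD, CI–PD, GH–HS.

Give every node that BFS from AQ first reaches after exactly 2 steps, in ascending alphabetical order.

Level 0: AQ
Level 1: HS, IZ, JR, PD, UJ
Level 2: CB, CI, GH, IR, KX, PX, VT, YI
Level 3: LQ

CB, CI, GH, IR, KX, PX, VT, YI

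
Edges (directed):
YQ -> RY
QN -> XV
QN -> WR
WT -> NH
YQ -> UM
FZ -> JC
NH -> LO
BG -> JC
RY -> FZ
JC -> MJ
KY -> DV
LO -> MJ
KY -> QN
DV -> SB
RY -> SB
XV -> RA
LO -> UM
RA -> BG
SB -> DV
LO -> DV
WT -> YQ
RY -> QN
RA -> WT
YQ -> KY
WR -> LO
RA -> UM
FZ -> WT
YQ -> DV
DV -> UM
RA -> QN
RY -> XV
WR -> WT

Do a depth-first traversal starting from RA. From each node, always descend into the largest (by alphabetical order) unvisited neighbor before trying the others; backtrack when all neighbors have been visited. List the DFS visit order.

RA, WT, YQ, UM, RY, XV, SB, DV, QN, WR, LO, MJ, FZ, JC, KY, NH, BG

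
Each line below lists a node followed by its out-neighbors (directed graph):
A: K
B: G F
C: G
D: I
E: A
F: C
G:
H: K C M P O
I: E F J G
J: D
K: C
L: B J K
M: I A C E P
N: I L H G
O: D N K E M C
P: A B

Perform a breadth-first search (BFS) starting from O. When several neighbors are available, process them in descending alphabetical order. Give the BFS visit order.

O -> N -> M -> K -> E -> D -> C -> L -> I -> H -> G -> P -> A -> J -> B -> F

Visit O; enqueue N, M, K, E, D, C → queue [N, M, K, E, D, C]
Visit N; enqueue L, I, H, G → queue [M, K, E, D, C, L, I, H, G]
Visit M; enqueue P, A → queue [K, E, D, C, L, I, H, G, P, A]
Visit K → queue [E, D, C, L, I, H, G, P, A]
Visit E → queue [D, C, L, I, H, G, P, A]
Visit D → queue [C, L, I, H, G, P, A]
Visit C → queue [L, I, H, G, P, A]
Visit L; enqueue J, B → queue [I, H, G, P, A, J, B]
Visit I; enqueue F → queue [H, G, P, A, J, B, F]
Visit H → queue [G, P, A, J, B, F]
Visit G → queue [P, A, J, B, F]
Visit P → queue [A, J, B, F]
Visit A → queue [J, B, F]
Visit J → queue [B, F]
Visit B → queue [F]
Visit F → queue []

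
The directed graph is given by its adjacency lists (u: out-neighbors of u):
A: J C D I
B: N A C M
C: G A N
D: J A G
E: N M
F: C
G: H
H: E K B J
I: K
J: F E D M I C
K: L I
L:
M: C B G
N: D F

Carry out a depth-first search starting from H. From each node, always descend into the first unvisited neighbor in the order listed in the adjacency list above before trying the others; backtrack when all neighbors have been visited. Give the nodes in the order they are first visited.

H, E, N, D, J, F, C, G, A, I, K, L, M, B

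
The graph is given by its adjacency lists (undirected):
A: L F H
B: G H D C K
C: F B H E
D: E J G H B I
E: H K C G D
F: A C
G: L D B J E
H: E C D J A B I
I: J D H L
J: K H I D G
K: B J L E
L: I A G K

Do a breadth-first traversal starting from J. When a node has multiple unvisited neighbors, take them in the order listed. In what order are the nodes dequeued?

Visit J; enqueue K, H, I, D, G → queue [K, H, I, D, G]
Visit K; enqueue B, L, E → queue [H, I, D, G, B, L, E]
Visit H; enqueue C, A → queue [I, D, G, B, L, E, C, A]
Visit I → queue [D, G, B, L, E, C, A]
Visit D → queue [G, B, L, E, C, A]
Visit G → queue [B, L, E, C, A]
Visit B → queue [L, E, C, A]
Visit L → queue [E, C, A]
Visit E → queue [C, A]
Visit C; enqueue F → queue [A, F]
Visit A → queue [F]
Visit F → queue []

J K H I D G B L E C A F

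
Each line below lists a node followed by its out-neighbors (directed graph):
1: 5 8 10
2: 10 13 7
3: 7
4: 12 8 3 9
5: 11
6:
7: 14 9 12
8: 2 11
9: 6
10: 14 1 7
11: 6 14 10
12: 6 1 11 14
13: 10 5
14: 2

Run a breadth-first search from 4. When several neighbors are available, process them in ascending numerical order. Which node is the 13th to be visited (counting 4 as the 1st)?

Visit 4; enqueue 3, 8, 9, 12 → queue [3, 8, 9, 12]
Visit 3; enqueue 7 → queue [8, 9, 12, 7]
Visit 8; enqueue 2, 11 → queue [9, 12, 7, 2, 11]
Visit 9; enqueue 6 → queue [12, 7, 2, 11, 6]
Visit 12; enqueue 1, 14 → queue [7, 2, 11, 6, 1, 14]
Visit 7 → queue [2, 11, 6, 1, 14]
Visit 2; enqueue 10, 13 → queue [11, 6, 1, 14, 10, 13]
Visit 11 → queue [6, 1, 14, 10, 13]
Visit 6 → queue [1, 14, 10, 13]
Visit 1; enqueue 5 → queue [14, 10, 13, 5]
Visit 14 → queue [10, 13, 5]
Visit 10 → queue [13, 5]
Visit 13 → queue [5]
Visit 5 → queue []

Visit order: 4, 3, 8, 9, 12, 7, 2, 11, 6, 1, 14, 10, 13, 5

13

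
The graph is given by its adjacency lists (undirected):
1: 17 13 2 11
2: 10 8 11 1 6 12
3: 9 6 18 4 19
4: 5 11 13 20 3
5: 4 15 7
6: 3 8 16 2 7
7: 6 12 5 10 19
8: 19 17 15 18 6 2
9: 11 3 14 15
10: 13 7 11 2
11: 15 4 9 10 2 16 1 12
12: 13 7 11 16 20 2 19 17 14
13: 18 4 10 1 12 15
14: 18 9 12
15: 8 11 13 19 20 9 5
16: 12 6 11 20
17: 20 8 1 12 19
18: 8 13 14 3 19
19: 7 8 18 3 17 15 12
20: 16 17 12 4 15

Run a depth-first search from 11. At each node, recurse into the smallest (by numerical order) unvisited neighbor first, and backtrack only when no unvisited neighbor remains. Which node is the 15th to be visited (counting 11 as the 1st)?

8

Visit 11
11 → 1
1 → 2
2 → 6
6 → 3
3 → 4
4 → 5
5 → 7
7 → 10
10 → 13
13 → 12
12 → 14
14 → 9
9 → 15
15 → 8
8 → 17
17 → 19
19 → 18
17 → 20
20 → 16

Visit order: 11, 1, 2, 6, 3, 4, 5, 7, 10, 13, 12, 14, 9, 15, 8, 17, 19, 18, 20, 16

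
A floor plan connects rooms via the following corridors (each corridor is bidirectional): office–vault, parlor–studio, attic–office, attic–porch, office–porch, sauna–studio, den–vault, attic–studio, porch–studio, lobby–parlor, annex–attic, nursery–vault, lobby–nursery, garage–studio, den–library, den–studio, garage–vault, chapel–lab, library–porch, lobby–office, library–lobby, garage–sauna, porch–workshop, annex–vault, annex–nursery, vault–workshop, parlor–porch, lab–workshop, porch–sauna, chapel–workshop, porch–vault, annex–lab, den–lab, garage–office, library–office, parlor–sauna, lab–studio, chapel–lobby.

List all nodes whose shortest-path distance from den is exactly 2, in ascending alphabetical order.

annex, attic, chapel, garage, lobby, nursery, office, parlor, porch, sauna, workshop

Level 0: den
Level 1: lab, library, studio, vault
Level 2: annex, attic, chapel, garage, lobby, nursery, office, parlor, porch, sauna, workshop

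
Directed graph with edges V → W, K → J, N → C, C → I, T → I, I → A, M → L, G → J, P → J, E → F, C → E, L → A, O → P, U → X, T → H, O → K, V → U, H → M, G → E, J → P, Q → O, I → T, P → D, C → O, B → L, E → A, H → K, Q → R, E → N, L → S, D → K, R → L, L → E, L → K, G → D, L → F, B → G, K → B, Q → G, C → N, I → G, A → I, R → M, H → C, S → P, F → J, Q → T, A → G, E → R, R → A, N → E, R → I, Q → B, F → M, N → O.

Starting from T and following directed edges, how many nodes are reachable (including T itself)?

BFS from T visits: T, H, I, C, K, M, A, G, E, N, O, B, J, L, D, F, R, P, S
Reachable nodes: 19 of 24 total.

19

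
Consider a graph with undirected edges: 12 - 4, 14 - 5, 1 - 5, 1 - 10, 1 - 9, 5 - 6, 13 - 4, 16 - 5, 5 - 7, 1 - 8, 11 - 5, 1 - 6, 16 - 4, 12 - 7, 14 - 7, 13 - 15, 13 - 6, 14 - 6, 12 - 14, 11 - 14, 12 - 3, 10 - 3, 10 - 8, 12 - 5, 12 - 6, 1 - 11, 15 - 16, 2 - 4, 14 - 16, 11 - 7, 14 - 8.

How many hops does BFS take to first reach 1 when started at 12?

Level 0: 12
Level 1: 3, 4, 5, 6, 7, 14
Level 2: 1, 2, 8, 10, 11, 13, 16
Level 3: 9, 15
1 first appears at level 2.

2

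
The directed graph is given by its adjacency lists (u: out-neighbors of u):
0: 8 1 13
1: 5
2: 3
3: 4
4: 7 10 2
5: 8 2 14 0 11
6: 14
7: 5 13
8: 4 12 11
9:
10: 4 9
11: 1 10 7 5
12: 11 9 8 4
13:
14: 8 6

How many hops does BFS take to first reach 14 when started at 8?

Level 0: 8
Level 1: 4, 11, 12
Level 2: 1, 2, 5, 7, 9, 10
Level 3: 0, 3, 13, 14
Level 4: 6
14 first appears at level 3.

3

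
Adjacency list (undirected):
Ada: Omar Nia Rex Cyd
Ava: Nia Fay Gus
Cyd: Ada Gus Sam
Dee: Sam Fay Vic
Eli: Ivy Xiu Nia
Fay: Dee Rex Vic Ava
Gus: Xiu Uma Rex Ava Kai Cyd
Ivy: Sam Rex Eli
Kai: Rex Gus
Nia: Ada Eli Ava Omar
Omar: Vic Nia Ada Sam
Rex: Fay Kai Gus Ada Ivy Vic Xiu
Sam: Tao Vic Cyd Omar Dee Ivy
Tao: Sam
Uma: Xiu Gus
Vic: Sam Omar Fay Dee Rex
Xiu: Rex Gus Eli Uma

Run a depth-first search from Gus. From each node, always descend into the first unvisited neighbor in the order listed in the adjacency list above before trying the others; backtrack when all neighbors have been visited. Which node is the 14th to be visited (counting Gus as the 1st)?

Ivy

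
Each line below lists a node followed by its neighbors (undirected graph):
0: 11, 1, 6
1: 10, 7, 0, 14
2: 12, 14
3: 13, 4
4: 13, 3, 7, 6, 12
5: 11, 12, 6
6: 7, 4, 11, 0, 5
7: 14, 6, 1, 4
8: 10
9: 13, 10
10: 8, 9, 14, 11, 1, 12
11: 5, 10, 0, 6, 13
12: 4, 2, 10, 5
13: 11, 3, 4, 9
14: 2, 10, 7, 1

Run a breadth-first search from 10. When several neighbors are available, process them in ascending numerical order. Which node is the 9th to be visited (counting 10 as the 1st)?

Visit 10; enqueue 1, 8, 9, 11, 12, 14 → queue [1, 8, 9, 11, 12, 14]
Visit 1; enqueue 0, 7 → queue [8, 9, 11, 12, 14, 0, 7]
Visit 8 → queue [9, 11, 12, 14, 0, 7]
Visit 9; enqueue 13 → queue [11, 12, 14, 0, 7, 13]
Visit 11; enqueue 5, 6 → queue [12, 14, 0, 7, 13, 5, 6]
Visit 12; enqueue 2, 4 → queue [14, 0, 7, 13, 5, 6, 2, 4]
Visit 14 → queue [0, 7, 13, 5, 6, 2, 4]
Visit 0 → queue [7, 13, 5, 6, 2, 4]
Visit 7 → queue [13, 5, 6, 2, 4]
Visit 13; enqueue 3 → queue [5, 6, 2, 4, 3]
Visit 5 → queue [6, 2, 4, 3]
Visit 6 → queue [2, 4, 3]
Visit 2 → queue [4, 3]
Visit 4 → queue [3]
Visit 3 → queue []

Visit order: 10, 1, 8, 9, 11, 12, 14, 0, 7, 13, 5, 6, 2, 4, 3

7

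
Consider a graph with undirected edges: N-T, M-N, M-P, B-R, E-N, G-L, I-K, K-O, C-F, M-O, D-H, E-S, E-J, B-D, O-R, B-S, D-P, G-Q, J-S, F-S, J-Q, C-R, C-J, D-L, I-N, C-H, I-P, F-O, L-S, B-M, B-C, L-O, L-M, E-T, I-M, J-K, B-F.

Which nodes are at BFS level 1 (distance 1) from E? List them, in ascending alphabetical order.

J, N, S, T

Level 0: E
Level 1: J, N, S, T
Level 2: B, C, F, I, K, L, M, Q
Level 3: D, G, H, O, P, R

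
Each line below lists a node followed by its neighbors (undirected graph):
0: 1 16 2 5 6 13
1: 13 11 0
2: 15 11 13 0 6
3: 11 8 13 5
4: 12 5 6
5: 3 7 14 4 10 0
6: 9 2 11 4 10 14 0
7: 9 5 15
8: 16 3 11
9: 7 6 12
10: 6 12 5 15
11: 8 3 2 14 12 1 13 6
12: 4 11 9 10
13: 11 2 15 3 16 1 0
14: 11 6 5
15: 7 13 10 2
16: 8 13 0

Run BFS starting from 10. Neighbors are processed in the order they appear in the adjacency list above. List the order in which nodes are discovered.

Visit 10; enqueue 6, 12, 5, 15 → queue [6, 12, 5, 15]
Visit 6; enqueue 9, 2, 11, 4, 14, 0 → queue [12, 5, 15, 9, 2, 11, 4, 14, 0]
Visit 12 → queue [5, 15, 9, 2, 11, 4, 14, 0]
Visit 5; enqueue 3, 7 → queue [15, 9, 2, 11, 4, 14, 0, 3, 7]
Visit 15; enqueue 13 → queue [9, 2, 11, 4, 14, 0, 3, 7, 13]
Visit 9 → queue [2, 11, 4, 14, 0, 3, 7, 13]
Visit 2 → queue [11, 4, 14, 0, 3, 7, 13]
Visit 11; enqueue 8, 1 → queue [4, 14, 0, 3, 7, 13, 8, 1]
Visit 4 → queue [14, 0, 3, 7, 13, 8, 1]
Visit 14 → queue [0, 3, 7, 13, 8, 1]
Visit 0; enqueue 16 → queue [3, 7, 13, 8, 1, 16]
Visit 3 → queue [7, 13, 8, 1, 16]
Visit 7 → queue [13, 8, 1, 16]
Visit 13 → queue [8, 1, 16]
Visit 8 → queue [1, 16]
Visit 1 → queue [16]
Visit 16 → queue []

10, 6, 12, 5, 15, 9, 2, 11, 4, 14, 0, 3, 7, 13, 8, 1, 16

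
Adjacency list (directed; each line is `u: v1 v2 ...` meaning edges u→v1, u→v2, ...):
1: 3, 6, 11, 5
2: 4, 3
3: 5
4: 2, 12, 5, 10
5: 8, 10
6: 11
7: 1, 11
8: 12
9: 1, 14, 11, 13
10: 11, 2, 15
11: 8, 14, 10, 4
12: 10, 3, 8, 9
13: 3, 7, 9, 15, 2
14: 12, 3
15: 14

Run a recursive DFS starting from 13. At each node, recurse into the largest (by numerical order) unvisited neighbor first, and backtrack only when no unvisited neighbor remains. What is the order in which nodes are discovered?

Visit 13
13 → 15
15 → 14
14 → 12
12 → 10
10 → 11
11 → 8
11 → 4
4 → 5
4 → 2
2 → 3
12 → 9
9 → 1
1 → 6
13 → 7

13 → 15 → 14 → 12 → 10 → 11 → 8 → 4 → 5 → 2 → 3 → 9 → 1 → 6 → 7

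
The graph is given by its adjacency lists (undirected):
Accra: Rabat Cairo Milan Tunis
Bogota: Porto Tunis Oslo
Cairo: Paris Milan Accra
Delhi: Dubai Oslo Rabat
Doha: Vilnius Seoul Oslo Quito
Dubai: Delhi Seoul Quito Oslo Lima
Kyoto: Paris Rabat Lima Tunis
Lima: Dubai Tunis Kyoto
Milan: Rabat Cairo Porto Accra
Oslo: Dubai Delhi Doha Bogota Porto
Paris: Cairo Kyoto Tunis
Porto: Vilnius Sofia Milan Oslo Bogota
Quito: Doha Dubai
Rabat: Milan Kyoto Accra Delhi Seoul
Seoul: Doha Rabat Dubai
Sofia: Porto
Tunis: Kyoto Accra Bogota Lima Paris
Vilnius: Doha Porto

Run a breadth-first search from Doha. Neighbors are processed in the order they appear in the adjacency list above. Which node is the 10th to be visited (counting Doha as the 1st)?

Bogota

Visit Doha; enqueue Vilnius, Seoul, Oslo, Quito → queue [Vilnius, Seoul, Oslo, Quito]
Visit Vilnius; enqueue Porto → queue [Seoul, Oslo, Quito, Porto]
Visit Seoul; enqueue Rabat, Dubai → queue [Oslo, Quito, Porto, Rabat, Dubai]
Visit Oslo; enqueue Delhi, Bogota → queue [Quito, Porto, Rabat, Dubai, Delhi, Bogota]
Visit Quito → queue [Porto, Rabat, Dubai, Delhi, Bogota]
Visit Porto; enqueue Sofia, Milan → queue [Rabat, Dubai, Delhi, Bogota, Sofia, Milan]
Visit Rabat; enqueue Kyoto, Accra → queue [Dubai, Delhi, Bogota, Sofia, Milan, Kyoto, Accra]
Visit Dubai; enqueue Lima → queue [Delhi, Bogota, Sofia, Milan, Kyoto, Accra, Lima]
Visit Delhi → queue [Bogota, Sofia, Milan, Kyoto, Accra, Lima]
Visit Bogota; enqueue Tunis → queue [Sofia, Milan, Kyoto, Accra, Lima, Tunis]
Visit Sofia → queue [Milan, Kyoto, Accra, Lima, Tunis]
Visit Milan; enqueue Cairo → queue [Kyoto, Accra, Lima, Tunis, Cairo]
Visit Kyoto; enqueue Paris → queue [Accra, Lima, Tunis, Cairo, Paris]
Visit Accra → queue [Lima, Tunis, Cairo, Paris]
Visit Lima → queue [Tunis, Cairo, Paris]
Visit Tunis → queue [Cairo, Paris]
Visit Cairo → queue [Paris]
Visit Paris → queue []

Visit order: Doha, Vilnius, Seoul, Oslo, Quito, Porto, Rabat, Dubai, Delhi, Bogota, Sofia, Milan, Kyoto, Accra, Lima, Tunis, Cairo, Paris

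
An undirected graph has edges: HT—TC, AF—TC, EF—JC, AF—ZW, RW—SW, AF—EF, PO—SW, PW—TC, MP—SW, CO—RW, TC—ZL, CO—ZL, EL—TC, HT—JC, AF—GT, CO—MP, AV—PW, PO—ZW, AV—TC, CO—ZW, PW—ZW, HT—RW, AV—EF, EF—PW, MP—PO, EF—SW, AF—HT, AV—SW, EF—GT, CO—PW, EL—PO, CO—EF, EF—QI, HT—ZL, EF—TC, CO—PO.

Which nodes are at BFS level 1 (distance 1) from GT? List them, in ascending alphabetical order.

AF, EF

Level 0: GT
Level 1: AF, EF
Level 2: AV, CO, HT, JC, PW, QI, SW, TC, ZW
Level 3: EL, MP, PO, RW, ZL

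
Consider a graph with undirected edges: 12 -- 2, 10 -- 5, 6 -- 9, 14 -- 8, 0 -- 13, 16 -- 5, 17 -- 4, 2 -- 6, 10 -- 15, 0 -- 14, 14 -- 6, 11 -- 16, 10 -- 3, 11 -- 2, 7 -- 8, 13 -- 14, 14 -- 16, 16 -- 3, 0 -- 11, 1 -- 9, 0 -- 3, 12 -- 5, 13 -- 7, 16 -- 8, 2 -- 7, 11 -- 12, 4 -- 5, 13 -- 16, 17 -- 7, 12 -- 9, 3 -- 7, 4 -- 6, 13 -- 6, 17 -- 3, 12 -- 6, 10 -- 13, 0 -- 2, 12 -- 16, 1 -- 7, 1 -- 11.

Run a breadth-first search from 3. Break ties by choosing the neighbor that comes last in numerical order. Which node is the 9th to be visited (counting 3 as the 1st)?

13

Visit 3; enqueue 17, 16, 10, 7, 0 → queue [17, 16, 10, 7, 0]
Visit 17; enqueue 4 → queue [16, 10, 7, 0, 4]
Visit 16; enqueue 14, 13, 12, 11, 8, 5 → queue [10, 7, 0, 4, 14, 13, 12, 11, 8, 5]
Visit 10; enqueue 15 → queue [7, 0, 4, 14, 13, 12, 11, 8, 5, 15]
Visit 7; enqueue 2, 1 → queue [0, 4, 14, 13, 12, 11, 8, 5, 15, 2, 1]
Visit 0 → queue [4, 14, 13, 12, 11, 8, 5, 15, 2, 1]
Visit 4; enqueue 6 → queue [14, 13, 12, 11, 8, 5, 15, 2, 1, 6]
Visit 14 → queue [13, 12, 11, 8, 5, 15, 2, 1, 6]
Visit 13 → queue [12, 11, 8, 5, 15, 2, 1, 6]
Visit 12; enqueue 9 → queue [11, 8, 5, 15, 2, 1, 6, 9]
Visit 11 → queue [8, 5, 15, 2, 1, 6, 9]
Visit 8 → queue [5, 15, 2, 1, 6, 9]
Visit 5 → queue [15, 2, 1, 6, 9]
Visit 15 → queue [2, 1, 6, 9]
Visit 2 → queue [1, 6, 9]
Visit 1 → queue [6, 9]
Visit 6 → queue [9]
Visit 9 → queue []

Visit order: 3, 17, 16, 10, 7, 0, 4, 14, 13, 12, 11, 8, 5, 15, 2, 1, 6, 9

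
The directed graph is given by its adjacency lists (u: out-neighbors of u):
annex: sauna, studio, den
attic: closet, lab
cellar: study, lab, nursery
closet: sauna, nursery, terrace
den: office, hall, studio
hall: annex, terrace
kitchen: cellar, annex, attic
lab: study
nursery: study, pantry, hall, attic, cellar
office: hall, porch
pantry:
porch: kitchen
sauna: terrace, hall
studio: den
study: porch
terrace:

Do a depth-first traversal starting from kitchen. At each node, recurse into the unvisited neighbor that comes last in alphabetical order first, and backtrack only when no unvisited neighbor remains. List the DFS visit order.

kitchen → cellar → study → porch → nursery → pantry → hall → terrace → annex → studio → den → office → sauna → attic → lab → closet

Visit kitchen
kitchen → cellar
cellar → study
study → porch
cellar → nursery
nursery → pantry
nursery → hall
hall → terrace
hall → annex
annex → studio
studio → den
den → office
annex → sauna
nursery → attic
attic → lab
attic → closet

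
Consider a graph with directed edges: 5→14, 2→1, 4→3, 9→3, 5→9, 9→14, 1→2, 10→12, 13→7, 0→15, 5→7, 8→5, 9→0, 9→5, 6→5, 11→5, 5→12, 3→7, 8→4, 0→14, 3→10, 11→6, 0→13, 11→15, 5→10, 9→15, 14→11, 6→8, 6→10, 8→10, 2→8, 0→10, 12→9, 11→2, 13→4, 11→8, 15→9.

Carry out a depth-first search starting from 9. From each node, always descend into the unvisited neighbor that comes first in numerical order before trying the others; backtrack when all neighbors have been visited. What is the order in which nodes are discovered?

Visit 9
9 → 0
0 → 10
10 → 12
0 → 13
13 → 4
4 → 3
3 → 7
0 → 14
14 → 11
11 → 2
2 → 1
2 → 8
8 → 5
11 → 6
11 → 15

9 -> 0 -> 10 -> 12 -> 13 -> 4 -> 3 -> 7 -> 14 -> 11 -> 2 -> 1 -> 8 -> 5 -> 6 -> 15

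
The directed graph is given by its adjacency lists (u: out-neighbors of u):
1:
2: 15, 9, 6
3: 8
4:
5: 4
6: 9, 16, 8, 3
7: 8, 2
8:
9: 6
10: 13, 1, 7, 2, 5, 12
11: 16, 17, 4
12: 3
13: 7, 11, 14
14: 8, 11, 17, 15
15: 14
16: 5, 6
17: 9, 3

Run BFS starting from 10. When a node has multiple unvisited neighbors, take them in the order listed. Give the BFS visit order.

10 -> 13 -> 1 -> 7 -> 2 -> 5 -> 12 -> 11 -> 14 -> 8 -> 15 -> 9 -> 6 -> 4 -> 3 -> 16 -> 17

Visit 10; enqueue 13, 1, 7, 2, 5, 12 → queue [13, 1, 7, 2, 5, 12]
Visit 13; enqueue 11, 14 → queue [1, 7, 2, 5, 12, 11, 14]
Visit 1 → queue [7, 2, 5, 12, 11, 14]
Visit 7; enqueue 8 → queue [2, 5, 12, 11, 14, 8]
Visit 2; enqueue 15, 9, 6 → queue [5, 12, 11, 14, 8, 15, 9, 6]
Visit 5; enqueue 4 → queue [12, 11, 14, 8, 15, 9, 6, 4]
Visit 12; enqueue 3 → queue [11, 14, 8, 15, 9, 6, 4, 3]
Visit 11; enqueue 16, 17 → queue [14, 8, 15, 9, 6, 4, 3, 16, 17]
Visit 14 → queue [8, 15, 9, 6, 4, 3, 16, 17]
Visit 8 → queue [15, 9, 6, 4, 3, 16, 17]
Visit 15 → queue [9, 6, 4, 3, 16, 17]
Visit 9 → queue [6, 4, 3, 16, 17]
Visit 6 → queue [4, 3, 16, 17]
Visit 4 → queue [3, 16, 17]
Visit 3 → queue [16, 17]
Visit 16 → queue [17]
Visit 17 → queue []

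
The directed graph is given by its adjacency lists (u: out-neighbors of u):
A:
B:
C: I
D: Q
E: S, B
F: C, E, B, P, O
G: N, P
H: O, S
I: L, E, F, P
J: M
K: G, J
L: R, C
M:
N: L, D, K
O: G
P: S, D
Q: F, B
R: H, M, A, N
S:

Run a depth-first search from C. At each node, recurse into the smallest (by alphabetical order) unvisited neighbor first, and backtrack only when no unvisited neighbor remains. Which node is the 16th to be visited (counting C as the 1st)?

R

Visit C
C → I
I → E
E → B
E → S
I → F
F → O
O → G
G → N
N → D
D → Q
N → K
K → J
J → M
N → L
L → R
R → A
R → H
G → P

Visit order: C, I, E, B, S, F, O, G, N, D, Q, K, J, M, L, R, A, H, P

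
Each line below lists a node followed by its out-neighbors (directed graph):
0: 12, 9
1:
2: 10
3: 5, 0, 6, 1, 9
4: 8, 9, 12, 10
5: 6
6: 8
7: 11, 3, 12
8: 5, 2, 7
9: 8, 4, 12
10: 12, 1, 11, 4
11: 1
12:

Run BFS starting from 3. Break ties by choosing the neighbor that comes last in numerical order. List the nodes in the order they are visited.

3 9 6 5 1 0 12 8 4 7 2 10 11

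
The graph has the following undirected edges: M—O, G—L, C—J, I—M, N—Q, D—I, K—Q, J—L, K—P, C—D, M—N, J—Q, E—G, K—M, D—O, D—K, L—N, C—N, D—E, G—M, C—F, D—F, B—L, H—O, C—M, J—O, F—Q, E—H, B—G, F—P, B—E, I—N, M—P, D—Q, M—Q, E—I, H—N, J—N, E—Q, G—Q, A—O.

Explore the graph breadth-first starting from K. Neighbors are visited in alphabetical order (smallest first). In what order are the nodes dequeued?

K D M P Q C E F I O G N J B H A L

Visit K; enqueue D, M, P, Q → queue [D, M, P, Q]
Visit D; enqueue C, E, F, I, O → queue [M, P, Q, C, E, F, I, O]
Visit M; enqueue G, N → queue [P, Q, C, E, F, I, O, G, N]
Visit P → queue [Q, C, E, F, I, O, G, N]
Visit Q; enqueue J → queue [C, E, F, I, O, G, N, J]
Visit C → queue [E, F, I, O, G, N, J]
Visit E; enqueue B, H → queue [F, I, O, G, N, J, B, H]
Visit F → queue [I, O, G, N, J, B, H]
Visit I → queue [O, G, N, J, B, H]
Visit O; enqueue A → queue [G, N, J, B, H, A]
Visit G; enqueue L → queue [N, J, B, H, A, L]
Visit N → queue [J, B, H, A, L]
Visit J → queue [B, H, A, L]
Visit B → queue [H, A, L]
Visit H → queue [A, L]
Visit A → queue [L]
Visit L → queue []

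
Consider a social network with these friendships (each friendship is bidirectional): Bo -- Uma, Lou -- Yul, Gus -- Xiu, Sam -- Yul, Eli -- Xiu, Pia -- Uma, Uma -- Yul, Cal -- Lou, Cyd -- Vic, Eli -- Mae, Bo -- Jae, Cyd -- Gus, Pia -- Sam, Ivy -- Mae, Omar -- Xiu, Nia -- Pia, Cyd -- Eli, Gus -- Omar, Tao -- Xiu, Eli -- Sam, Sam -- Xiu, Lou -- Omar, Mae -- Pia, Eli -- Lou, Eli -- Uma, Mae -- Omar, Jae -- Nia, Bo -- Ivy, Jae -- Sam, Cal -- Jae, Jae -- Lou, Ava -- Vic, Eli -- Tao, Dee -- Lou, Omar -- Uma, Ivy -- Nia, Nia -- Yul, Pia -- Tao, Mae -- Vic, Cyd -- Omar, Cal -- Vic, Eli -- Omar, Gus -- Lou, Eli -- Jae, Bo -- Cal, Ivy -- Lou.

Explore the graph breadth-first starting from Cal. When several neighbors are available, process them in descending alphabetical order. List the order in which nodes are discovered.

Cal → Vic → Lou → Jae → Bo → Mae → Cyd → Ava → Yul → Omar → Ivy → Gus → Eli → Dee → Sam → Nia → Uma → Pia → Xiu → Tao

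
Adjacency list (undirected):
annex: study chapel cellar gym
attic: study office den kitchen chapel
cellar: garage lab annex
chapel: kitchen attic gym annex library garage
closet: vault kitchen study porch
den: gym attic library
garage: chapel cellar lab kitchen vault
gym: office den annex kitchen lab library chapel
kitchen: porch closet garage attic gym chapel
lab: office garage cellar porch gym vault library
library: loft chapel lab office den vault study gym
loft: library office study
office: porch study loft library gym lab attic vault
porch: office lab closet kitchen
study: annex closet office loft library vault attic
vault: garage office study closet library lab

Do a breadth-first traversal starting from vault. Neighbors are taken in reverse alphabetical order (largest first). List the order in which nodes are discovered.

vault -> study -> office -> library -> lab -> garage -> closet -> loft -> attic -> annex -> porch -> gym -> den -> chapel -> cellar -> kitchen

Visit vault; enqueue study, office, library, lab, garage, closet → queue [study, office, library, lab, garage, closet]
Visit study; enqueue loft, attic, annex → queue [office, library, lab, garage, closet, loft, attic, annex]
Visit office; enqueue porch, gym → queue [library, lab, garage, closet, loft, attic, annex, porch, gym]
Visit library; enqueue den, chapel → queue [lab, garage, closet, loft, attic, annex, porch, gym, den, chapel]
Visit lab; enqueue cellar → queue [garage, closet, loft, attic, annex, porch, gym, den, chapel, cellar]
Visit garage; enqueue kitchen → queue [closet, loft, attic, annex, porch, gym, den, chapel, cellar, kitchen]
Visit closet → queue [loft, attic, annex, porch, gym, den, chapel, cellar, kitchen]
Visit loft → queue [attic, annex, porch, gym, den, chapel, cellar, kitchen]
Visit attic → queue [annex, porch, gym, den, chapel, cellar, kitchen]
Visit annex → queue [porch, gym, den, chapel, cellar, kitchen]
Visit porch → queue [gym, den, chapel, cellar, kitchen]
Visit gym → queue [den, chapel, cellar, kitchen]
Visit den → queue [chapel, cellar, kitchen]
Visit chapel → queue [cellar, kitchen]
Visit cellar → queue [kitchen]
Visit kitchen → queue []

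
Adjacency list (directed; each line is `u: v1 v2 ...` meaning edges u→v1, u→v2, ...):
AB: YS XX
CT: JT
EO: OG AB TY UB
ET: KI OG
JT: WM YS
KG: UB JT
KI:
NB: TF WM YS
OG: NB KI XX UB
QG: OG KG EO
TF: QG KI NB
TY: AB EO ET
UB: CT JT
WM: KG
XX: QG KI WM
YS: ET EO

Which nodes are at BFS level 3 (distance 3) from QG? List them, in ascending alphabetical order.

CT, ET, TF, WM, YS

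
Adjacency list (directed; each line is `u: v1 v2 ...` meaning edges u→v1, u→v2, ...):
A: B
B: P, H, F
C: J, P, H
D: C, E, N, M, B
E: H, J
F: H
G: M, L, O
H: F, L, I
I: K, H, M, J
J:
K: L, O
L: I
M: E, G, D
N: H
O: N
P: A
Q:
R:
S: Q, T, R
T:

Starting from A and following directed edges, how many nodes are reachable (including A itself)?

BFS from A visits: A, B, P, H, F, L, I, M, K, J, G, E, D, O, N, C
Reachable nodes: 16 of 20 total.

16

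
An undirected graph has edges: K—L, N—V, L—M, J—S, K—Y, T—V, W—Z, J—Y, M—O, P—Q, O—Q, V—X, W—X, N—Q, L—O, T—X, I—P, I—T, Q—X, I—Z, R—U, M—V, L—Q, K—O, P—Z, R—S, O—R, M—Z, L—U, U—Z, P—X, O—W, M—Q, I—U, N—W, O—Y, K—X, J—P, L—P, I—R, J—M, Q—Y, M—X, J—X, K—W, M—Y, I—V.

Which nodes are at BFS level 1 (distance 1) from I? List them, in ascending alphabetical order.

P, R, T, U, V, Z

Level 0: I
Level 1: P, R, T, U, V, Z
Level 2: J, L, M, N, O, Q, S, W, X
Level 3: K, Y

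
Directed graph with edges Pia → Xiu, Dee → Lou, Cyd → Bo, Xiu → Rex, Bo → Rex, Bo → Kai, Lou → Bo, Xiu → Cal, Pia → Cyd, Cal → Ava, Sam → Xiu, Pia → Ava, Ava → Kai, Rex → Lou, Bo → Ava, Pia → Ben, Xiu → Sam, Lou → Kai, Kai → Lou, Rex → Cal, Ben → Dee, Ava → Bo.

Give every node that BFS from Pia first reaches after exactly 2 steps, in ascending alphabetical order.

Level 0: Pia
Level 1: Ava, Ben, Cyd, Xiu
Level 2: Bo, Cal, Dee, Kai, Rex, Sam
Level 3: Lou

Bo, Cal, Dee, Kai, Rex, Sam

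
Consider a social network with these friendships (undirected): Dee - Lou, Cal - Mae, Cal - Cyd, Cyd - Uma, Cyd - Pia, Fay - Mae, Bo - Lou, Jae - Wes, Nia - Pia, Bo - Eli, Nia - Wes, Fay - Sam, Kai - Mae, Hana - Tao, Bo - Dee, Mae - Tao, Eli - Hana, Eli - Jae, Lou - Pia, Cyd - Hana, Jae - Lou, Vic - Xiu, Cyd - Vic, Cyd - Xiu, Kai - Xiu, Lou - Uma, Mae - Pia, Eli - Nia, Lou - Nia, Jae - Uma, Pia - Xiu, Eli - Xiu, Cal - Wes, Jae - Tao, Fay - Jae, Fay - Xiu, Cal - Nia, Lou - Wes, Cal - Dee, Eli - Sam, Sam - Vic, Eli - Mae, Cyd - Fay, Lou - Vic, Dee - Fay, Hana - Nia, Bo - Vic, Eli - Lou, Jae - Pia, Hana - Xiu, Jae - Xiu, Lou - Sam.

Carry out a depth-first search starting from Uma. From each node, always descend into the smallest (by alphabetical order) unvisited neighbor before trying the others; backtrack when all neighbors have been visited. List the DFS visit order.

Uma, Cyd, Cal, Dee, Bo, Eli, Hana, Nia, Lou, Jae, Fay, Mae, Kai, Xiu, Pia, Vic, Sam, Tao, Wes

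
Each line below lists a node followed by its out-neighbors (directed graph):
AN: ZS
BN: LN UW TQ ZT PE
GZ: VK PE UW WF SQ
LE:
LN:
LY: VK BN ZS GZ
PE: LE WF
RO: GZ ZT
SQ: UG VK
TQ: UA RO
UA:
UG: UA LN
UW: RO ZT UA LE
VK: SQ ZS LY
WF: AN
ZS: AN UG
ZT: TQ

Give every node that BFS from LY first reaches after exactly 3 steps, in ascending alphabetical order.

Level 0: LY
Level 1: BN, GZ, VK, ZS
Level 2: AN, LN, PE, SQ, TQ, UG, UW, WF, ZT
Level 3: LE, RO, UA

LE, RO, UA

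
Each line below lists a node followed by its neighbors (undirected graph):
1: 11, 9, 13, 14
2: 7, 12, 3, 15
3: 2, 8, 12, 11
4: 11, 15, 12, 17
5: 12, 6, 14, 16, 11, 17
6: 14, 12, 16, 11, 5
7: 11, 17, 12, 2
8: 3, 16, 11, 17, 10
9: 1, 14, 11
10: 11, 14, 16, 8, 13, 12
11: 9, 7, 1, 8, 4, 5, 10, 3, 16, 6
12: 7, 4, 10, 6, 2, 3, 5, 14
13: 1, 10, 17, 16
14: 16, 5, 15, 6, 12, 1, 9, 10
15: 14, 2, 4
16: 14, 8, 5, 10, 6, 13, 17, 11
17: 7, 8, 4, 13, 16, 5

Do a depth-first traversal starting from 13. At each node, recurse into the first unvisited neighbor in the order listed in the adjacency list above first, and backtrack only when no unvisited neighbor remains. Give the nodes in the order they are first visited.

Visit 13
13 → 1
1 → 11
11 → 9
9 → 14
14 → 16
16 → 8
8 → 3
3 → 2
2 → 7
7 → 17
17 → 4
4 → 15
4 → 12
12 → 10
12 → 6
6 → 5

13 → 1 → 11 → 9 → 14 → 16 → 8 → 3 → 2 → 7 → 17 → 4 → 15 → 12 → 10 → 6 → 5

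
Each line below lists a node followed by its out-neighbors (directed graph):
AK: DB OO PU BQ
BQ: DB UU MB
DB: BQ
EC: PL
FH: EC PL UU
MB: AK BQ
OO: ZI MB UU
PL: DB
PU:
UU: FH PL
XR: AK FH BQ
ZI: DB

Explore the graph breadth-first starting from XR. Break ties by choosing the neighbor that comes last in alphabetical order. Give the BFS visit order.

Visit XR; enqueue FH, BQ, AK → queue [FH, BQ, AK]
Visit FH; enqueue UU, PL, EC → queue [BQ, AK, UU, PL, EC]
Visit BQ; enqueue MB, DB → queue [AK, UU, PL, EC, MB, DB]
Visit AK; enqueue PU, OO → queue [UU, PL, EC, MB, DB, PU, OO]
Visit UU → queue [PL, EC, MB, DB, PU, OO]
Visit PL → queue [EC, MB, DB, PU, OO]
Visit EC → queue [MB, DB, PU, OO]
Visit MB → queue [DB, PU, OO]
Visit DB → queue [PU, OO]
Visit PU → queue [OO]
Visit OO; enqueue ZI → queue [ZI]
Visit ZI → queue []

XR, FH, BQ, AK, UU, PL, EC, MB, DB, PU, OO, ZI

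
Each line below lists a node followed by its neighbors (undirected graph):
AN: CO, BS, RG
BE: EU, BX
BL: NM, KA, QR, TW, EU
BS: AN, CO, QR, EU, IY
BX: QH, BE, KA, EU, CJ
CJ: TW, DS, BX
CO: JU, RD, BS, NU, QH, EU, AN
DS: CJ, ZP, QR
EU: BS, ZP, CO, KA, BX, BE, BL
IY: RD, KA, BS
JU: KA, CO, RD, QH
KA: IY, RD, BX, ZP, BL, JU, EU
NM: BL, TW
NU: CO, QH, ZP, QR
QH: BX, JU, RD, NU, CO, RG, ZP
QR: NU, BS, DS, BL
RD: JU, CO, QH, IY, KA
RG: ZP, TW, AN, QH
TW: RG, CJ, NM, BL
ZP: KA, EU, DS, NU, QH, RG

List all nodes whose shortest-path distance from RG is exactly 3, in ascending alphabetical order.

BE, IY, QR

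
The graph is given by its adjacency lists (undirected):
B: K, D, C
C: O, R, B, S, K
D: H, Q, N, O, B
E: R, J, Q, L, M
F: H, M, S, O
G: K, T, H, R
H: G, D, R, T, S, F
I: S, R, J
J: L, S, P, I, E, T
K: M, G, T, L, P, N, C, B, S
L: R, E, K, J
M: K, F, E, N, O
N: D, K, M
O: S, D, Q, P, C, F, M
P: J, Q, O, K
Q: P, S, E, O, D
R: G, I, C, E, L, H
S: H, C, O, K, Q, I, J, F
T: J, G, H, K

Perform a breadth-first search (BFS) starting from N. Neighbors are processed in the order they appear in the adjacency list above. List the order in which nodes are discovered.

N, D, K, M, H, Q, O, B, G, T, L, P, C, S, F, E, R, J, I

Visit N; enqueue D, K, M → queue [D, K, M]
Visit D; enqueue H, Q, O, B → queue [K, M, H, Q, O, B]
Visit K; enqueue G, T, L, P, C, S → queue [M, H, Q, O, B, G, T, L, P, C, S]
Visit M; enqueue F, E → queue [H, Q, O, B, G, T, L, P, C, S, F, E]
Visit H; enqueue R → queue [Q, O, B, G, T, L, P, C, S, F, E, R]
Visit Q → queue [O, B, G, T, L, P, C, S, F, E, R]
Visit O → queue [B, G, T, L, P, C, S, F, E, R]
Visit B → queue [G, T, L, P, C, S, F, E, R]
Visit G → queue [T, L, P, C, S, F, E, R]
Visit T; enqueue J → queue [L, P, C, S, F, E, R, J]
Visit L → queue [P, C, S, F, E, R, J]
Visit P → queue [C, S, F, E, R, J]
Visit C → queue [S, F, E, R, J]
Visit S; enqueue I → queue [F, E, R, J, I]
Visit F → queue [E, R, J, I]
Visit E → queue [R, J, I]
Visit R → queue [J, I]
Visit J → queue [I]
Visit I → queue []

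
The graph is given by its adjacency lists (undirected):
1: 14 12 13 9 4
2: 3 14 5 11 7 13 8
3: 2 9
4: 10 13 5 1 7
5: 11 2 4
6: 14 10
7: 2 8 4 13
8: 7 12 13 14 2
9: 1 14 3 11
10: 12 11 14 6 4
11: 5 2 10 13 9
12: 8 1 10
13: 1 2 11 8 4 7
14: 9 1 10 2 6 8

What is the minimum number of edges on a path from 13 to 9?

Level 0: 13
Level 1: 1, 2, 4, 7, 8, 11
Level 2: 3, 5, 9, 10, 12, 14
Level 3: 6
9 first appears at level 2.

2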